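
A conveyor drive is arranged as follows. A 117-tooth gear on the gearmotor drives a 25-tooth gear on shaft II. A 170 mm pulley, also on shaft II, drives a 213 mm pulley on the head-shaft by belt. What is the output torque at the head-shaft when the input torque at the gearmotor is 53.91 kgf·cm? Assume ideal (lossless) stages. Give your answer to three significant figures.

After the gear mesh (25/117): 53.91 × 0.21368 = 11.519 kgf·cm
After the belt (213/170): 11.519 × 1.2529 = 14.433 kgf·cm

14.4 kgf·cm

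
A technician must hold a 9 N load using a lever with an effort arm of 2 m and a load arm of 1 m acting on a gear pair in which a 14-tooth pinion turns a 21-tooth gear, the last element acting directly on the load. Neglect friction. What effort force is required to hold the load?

Lever MA = effort arm / load arm = 2/1 = 2.
Gear pair MA = 21/14 = 1.5.
Combined ideal MA = 2 × 1.5 = 3.
Effort = load / MA = 9 / 3 = 3 N.

3 N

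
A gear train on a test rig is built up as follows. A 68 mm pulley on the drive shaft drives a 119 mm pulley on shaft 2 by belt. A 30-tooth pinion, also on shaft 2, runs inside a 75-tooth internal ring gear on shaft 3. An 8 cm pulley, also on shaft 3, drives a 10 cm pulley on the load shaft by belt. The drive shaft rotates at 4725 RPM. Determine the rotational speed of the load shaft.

belt 119/68 = 1.75 → 4725/1.75 = 2700 RPM
internal gear 75/30 = 2.5 → 2700/2.5 = 1080 RPM
belt 10/8 = 1.25 → 1080/1.25 = 864 RPM

864 RPM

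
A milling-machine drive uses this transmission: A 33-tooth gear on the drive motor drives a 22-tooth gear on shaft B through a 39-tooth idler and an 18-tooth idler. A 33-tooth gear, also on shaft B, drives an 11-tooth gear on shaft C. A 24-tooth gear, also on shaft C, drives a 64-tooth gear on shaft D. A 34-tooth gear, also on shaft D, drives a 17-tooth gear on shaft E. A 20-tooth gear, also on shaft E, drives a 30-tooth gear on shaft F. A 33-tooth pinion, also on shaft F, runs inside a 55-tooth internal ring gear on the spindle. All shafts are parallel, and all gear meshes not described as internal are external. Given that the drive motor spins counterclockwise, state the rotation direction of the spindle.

clockwise

the drive motor → shaft B: driver → idler → idler → driven is 3 external meshes, 3 reversals → CW.
shaft B → shaft C: external mesh, 1 reversal → CCW.
shaft C → shaft D: external mesh, 1 reversal → CW.
shaft D → shaft E: external mesh, 1 reversal → CCW.
shaft E → shaft F: external mesh, 1 reversal → CW.
shaft F → the spindle: internal mesh, same direction → CW.
7 reversals in total — an odd number — so the spindle turns opposite to the drive motor.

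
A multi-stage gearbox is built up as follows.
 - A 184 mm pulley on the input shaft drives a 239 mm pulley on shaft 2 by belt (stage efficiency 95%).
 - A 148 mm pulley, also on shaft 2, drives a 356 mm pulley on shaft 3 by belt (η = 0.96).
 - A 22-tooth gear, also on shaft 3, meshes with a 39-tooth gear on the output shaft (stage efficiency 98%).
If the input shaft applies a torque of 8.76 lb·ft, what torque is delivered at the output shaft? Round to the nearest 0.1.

Belt: ratio = 239/184 = 1.2989; torque at shaft 2 = 8.76 × 1.2989 × 0.95 = 10.81 lb·ft.
Belt: ratio = 356/148 = 2.4054; torque at shaft 3 = 10.81 × 2.4054 × 0.96 = 24.961 lb·ft.
Gear mesh: ratio = 39/22 = 1.7727; torque at the output shaft = 24.961 × 1.7727 × 0.98 = 43.365 lb·ft.

43.4 lb·ft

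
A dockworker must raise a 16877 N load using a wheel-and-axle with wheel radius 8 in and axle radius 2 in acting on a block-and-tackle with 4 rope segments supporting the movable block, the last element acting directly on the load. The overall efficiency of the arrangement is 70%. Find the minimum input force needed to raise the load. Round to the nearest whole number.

Wheel-and-axle MA = R/r = 8/2 = 4.
Block-and-tackle MA = number of supporting rope parts = 4.
Combined ideal MA = 4 × 4 = 16.
Actual MA = 16 × 0.70 = 11.2.
Effort = load / actual MA = 16877 / 11.2 = 1506.9 N.

1507 N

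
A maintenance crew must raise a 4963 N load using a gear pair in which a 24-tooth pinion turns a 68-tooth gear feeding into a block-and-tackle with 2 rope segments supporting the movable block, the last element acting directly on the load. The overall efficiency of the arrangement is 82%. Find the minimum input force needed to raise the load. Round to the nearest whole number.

Gear pair MA = 68/24 = 2.8333.
Block-and-tackle MA = number of supporting rope parts = 2.
Combined ideal MA = 2.8333 × 2 = 5.6667.
Actual MA = 5.6667 × 0.82 = 4.6467.
Effort = load / actual MA = 4963 / 4.6467 = 1068.1 N.

1068 N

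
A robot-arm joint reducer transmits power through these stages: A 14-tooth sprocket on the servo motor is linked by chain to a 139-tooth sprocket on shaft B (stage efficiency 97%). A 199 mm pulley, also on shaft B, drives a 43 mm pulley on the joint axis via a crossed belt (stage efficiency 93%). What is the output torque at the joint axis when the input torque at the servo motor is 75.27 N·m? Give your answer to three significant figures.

chain 139/14 = 9.9286 → τ = 75.27·9.9286·0.97 = 724.9 N·m
belt 43/199 = 0.21608 → τ = 724.9·0.21608·0.93 = 145.67 N·m

146 N·m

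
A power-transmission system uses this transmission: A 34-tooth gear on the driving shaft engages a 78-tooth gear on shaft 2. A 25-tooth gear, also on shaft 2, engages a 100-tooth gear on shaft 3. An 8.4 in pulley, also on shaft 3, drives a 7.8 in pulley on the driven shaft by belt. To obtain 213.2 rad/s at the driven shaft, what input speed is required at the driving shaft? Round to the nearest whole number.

Overall ratio R = 2.2941 × 4 × 0.92857 = 8.521.
Required input speed = output speed × R = 213.2 × 8.521 = 1816.7 rad/s.

1817 rad/s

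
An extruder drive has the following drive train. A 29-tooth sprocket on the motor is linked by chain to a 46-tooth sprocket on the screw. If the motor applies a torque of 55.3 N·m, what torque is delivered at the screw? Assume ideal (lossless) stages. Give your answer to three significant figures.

87.7 N·m

Chain: ratio = 46/29 = 1.5862; torque at the screw = 55.3 × 1.5862 = 87.717 N·m.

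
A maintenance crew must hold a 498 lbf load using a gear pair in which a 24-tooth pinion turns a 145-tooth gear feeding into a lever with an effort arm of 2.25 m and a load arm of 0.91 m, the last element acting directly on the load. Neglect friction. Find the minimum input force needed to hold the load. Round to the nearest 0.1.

Gear pair MA = 145/24 = 6.0417.
Lever MA = effort arm / load arm = 2.25/0.91 = 2.4725.
Combined ideal MA = 6.0417 × 2.4725 = 14.938.
Effort = load / MA = 498 / 14.938 = 33.337 lbf.

33.3 lbf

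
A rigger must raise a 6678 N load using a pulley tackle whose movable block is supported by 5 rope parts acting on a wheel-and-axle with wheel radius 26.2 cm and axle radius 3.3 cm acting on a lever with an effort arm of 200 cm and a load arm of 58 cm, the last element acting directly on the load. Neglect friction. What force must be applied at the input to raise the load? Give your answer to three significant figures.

Block-and-tackle MA = number of supporting rope parts = 5.
Wheel-and-axle MA = R/r = 26.2/3.3 = 7.9394.
Lever MA = effort arm / load arm = 200/58 = 3.4483.
Combined ideal MA = 5 × 7.9394 × 3.4483 = 136.89.
Effort = load / MA = 6678 / 136.89 = 48.785 N.

48.8 N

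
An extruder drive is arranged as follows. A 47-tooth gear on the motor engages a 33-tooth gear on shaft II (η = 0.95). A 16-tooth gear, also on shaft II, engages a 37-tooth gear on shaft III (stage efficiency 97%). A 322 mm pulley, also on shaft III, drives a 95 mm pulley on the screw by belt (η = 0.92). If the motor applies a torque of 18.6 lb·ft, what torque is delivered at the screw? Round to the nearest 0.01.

gear mesh 33/47 = 0.70213 → τ = 18.6·0.70213·0.95 = 12.407 lb·ft
gear mesh 37/16 = 2.3125 → τ = 12.407·2.3125·0.97 = 27.83 lb·ft
belt 95/322 = 0.29503 → τ = 27.83·0.29503·0.92 = 7.5537 lb·ft

7.55 lb·ft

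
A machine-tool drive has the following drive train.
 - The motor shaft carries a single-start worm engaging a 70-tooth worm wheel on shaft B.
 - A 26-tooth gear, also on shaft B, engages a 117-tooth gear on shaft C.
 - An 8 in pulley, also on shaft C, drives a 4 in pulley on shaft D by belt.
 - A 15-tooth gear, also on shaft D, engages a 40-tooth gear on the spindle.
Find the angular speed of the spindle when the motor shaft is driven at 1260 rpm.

3 rpm

worm 70/1 = 70 → 1260/70 = 18 rpm
gear mesh 117/26 = 4.5 → 18/4.5 = 4 rpm
belt 4/8 = 0.5 → 4/0.5 = 8 rpm
gear mesh 40/15 = 2.6667 → 8/2.6667 = 3 rpm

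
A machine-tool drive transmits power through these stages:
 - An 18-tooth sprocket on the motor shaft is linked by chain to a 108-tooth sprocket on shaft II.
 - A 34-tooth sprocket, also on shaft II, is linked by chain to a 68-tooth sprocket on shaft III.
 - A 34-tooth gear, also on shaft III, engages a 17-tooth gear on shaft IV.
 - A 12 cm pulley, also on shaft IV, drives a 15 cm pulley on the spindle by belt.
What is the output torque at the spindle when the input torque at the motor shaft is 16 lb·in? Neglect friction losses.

After the chain (108/18): 16 × 6 = 96 lb·in
After the chain (68/34): 96 × 2 = 192 lb·in
After the gear mesh (17/34): 192 × 0.5 = 96 lb·in
After the belt (15/12): 96 × 1.25 = 120 lb·in

120 lb·in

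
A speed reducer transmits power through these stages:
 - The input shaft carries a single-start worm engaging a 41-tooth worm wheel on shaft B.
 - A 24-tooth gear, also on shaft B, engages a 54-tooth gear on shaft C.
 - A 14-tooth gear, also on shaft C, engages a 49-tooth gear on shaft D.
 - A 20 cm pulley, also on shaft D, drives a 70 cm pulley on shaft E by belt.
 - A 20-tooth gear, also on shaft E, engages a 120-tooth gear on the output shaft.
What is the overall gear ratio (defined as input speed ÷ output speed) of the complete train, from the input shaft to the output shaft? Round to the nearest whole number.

6780

Each stage contributes driven/driver: worm 41/1 = 41, gear mesh 54/24 = 2.25, gear mesh 49/14 = 3.5, belt 70/20 = 3.5, gear mesh 120/20 = 6.
Overall: 41 × 2.25 × 3.5 × 3.5 × 6 = 6780.4.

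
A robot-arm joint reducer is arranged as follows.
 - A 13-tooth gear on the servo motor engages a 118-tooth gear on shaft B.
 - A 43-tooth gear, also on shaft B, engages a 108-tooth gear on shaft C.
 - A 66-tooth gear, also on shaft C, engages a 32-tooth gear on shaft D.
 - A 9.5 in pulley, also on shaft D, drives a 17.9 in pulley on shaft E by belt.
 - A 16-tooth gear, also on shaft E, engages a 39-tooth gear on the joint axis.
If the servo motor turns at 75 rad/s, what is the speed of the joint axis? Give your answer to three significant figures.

the servo motor → shaft B (gear mesh, 118/13): 75 ÷ 9.0769 = 8.2627 rad/s
shaft B → shaft C (gear mesh, 108/43): 8.2627 ÷ 2.5116 = 3.2898 rad/s
shaft C → shaft D (gear mesh, 32/66): 3.2898 ÷ 0.48485 = 6.7852 rad/s
shaft D → shaft E (belt, 17.9/9.5): 6.7852 ÷ 1.8842 = 3.6011 rad/s
shaft E → the joint axis (gear mesh, 39/16): 3.6011 ÷ 2.4375 = 1.4774 rad/s

1.48 rad/s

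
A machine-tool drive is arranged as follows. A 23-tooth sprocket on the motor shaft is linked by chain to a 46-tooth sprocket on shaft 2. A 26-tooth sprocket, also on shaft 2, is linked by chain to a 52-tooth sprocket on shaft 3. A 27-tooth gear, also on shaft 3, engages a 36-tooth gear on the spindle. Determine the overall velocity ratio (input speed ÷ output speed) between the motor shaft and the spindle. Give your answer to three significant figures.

Each stage contributes driven/driver: chain 46/23 = 2, chain 52/26 = 2, gear mesh 36/27 = 1.3333.
Overall: 2 × 2 × 1.3333 = 5.3333.

5.33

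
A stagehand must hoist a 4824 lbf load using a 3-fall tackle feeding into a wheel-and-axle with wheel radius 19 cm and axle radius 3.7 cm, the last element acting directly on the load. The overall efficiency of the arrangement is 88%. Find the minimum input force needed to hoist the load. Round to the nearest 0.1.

Block-and-tackle MA = number of supporting rope parts = 3.
Wheel-and-axle MA = R/r = 19/3.7 = 5.1351.
Combined ideal MA = 3 × 5.1351 = 15.405.
Actual MA = 15.405 × 0.88 = 13.557.
Effort = load / actual MA = 4824 / 13.557 = 355.84 lbf.

355.8 lbf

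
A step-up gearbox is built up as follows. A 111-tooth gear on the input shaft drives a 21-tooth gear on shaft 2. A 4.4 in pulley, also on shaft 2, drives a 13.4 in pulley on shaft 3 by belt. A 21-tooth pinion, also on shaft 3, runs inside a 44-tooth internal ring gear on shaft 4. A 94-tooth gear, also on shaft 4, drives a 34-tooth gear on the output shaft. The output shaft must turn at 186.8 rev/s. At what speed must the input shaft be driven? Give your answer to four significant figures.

81.57 rev/s

Overall ratio R = 0.18919 × 3.0455 × 2.0952 × 0.3617 = 0.43665.
Required input speed = output speed × R = 186.8 × 0.43665 = 81.566 rev/s.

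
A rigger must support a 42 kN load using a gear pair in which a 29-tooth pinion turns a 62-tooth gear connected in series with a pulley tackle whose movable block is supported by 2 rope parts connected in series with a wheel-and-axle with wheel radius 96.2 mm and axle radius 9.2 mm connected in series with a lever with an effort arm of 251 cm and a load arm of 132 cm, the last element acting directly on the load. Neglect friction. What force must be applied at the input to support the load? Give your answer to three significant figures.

0.494 kN

Gear pair MA = 62/29 = 2.1379.
Block-and-tackle MA = number of supporting rope parts = 2.
Wheel-and-axle MA = R/r = 96.2/9.2 = 10.457.
Lever MA = effort arm / load arm = 251/132 = 1.9015.
Combined ideal MA = 2.1379 × 2 × 10.457 × 1.9015 = 85.018.
Effort = load / MA = 42 / 85.018 = 0.49401 kN.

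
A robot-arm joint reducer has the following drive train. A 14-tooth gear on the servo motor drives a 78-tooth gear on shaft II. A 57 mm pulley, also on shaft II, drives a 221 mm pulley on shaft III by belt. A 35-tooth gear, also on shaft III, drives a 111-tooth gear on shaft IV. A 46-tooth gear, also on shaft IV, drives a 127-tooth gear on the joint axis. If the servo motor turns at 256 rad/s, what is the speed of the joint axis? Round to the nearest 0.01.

Gear mesh: ratio = 78/14 = 5.5714, so shaft II turns at 256 / 5.5714 = 45.949 rad/s.
Belt: ratio = 221/57 = 3.8772, so shaft III turns at 45.949 / 3.8772 = 11.851 rad/s.
Gear mesh: ratio = 111/35 = 3.1714, so shaft IV turns at 11.851 / 3.1714 = 3.7368 rad/s.
Gear mesh: ratio = 127/46 = 2.7609, so the joint axis turns at 3.7368 / 2.7609 = 1.3535 rad/s.

1.35 rad/s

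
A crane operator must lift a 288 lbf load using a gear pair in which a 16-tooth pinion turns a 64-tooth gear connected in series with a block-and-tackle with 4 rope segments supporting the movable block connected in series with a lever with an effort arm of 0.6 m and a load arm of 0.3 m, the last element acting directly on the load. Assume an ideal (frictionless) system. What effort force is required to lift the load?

9 lbf

Gear pair MA = 64/16 = 4.
Block-and-tackle MA = number of supporting rope parts = 4.
Lever MA = effort arm / load arm = 0.6/0.3 = 2.
Combined ideal MA = 4 × 4 × 2 = 32.
Effort = load / MA = 288 / 32 = 9 lbf.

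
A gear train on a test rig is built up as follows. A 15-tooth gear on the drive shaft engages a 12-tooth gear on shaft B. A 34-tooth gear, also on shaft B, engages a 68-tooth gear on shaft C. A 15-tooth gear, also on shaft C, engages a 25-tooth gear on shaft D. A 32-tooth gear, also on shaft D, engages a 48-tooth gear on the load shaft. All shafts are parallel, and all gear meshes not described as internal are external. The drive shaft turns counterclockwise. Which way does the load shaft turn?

the drive shaft → shaft B: external mesh, 1 reversal → CW.
shaft B → shaft C: external mesh, 1 reversal → CCW.
shaft C → shaft D: external mesh, 1 reversal → CW.
shaft D → the load shaft: external mesh, 1 reversal → CCW.
4 reversals in total — an even number — so the load shaft turns the same way as the drive shaft.

counterclockwise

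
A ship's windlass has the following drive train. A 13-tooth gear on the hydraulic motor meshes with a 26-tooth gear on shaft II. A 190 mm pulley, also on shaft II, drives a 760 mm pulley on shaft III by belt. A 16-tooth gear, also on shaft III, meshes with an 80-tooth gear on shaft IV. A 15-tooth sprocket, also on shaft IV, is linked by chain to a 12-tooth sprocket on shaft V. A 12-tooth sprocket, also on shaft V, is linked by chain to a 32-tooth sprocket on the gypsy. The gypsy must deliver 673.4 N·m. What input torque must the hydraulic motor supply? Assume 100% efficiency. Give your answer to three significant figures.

7.89 N·m

Overall ratio R = 2 × 4 × 5 × 0.8 × 2.6667 = 85.333.
Input torque = output torque / R = 673.4 / 85.333 = 7.8914 N·m.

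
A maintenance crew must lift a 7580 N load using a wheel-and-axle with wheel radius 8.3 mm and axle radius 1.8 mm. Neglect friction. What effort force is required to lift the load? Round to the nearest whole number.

Wheel-and-axle MA = R/r = 8.3/1.8 = 4.6111.
Effort = load / MA = 7580 / 4.6111 = 1643.9 N.

1644 N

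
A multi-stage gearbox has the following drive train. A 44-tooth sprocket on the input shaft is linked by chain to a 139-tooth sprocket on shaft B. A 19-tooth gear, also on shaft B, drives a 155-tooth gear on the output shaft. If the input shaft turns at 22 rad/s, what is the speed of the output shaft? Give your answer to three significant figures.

Chain: ratio = 139/44 = 3.1591, so shaft B turns at 22 / 3.1591 = 6.964 rad/s.
Gear mesh: ratio = 155/19 = 8.1579, so the output shaft turns at 6.964 / 8.1579 = 0.85366 rad/s.

0.854 rad/s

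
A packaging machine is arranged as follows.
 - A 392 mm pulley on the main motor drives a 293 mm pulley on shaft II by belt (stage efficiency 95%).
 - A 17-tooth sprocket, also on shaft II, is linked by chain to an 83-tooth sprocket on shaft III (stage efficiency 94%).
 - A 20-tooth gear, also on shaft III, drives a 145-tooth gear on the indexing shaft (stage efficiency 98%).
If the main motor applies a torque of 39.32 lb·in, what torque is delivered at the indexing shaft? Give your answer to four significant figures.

910.4 lb·in

belt 293/392 = 0.74745 → τ = 39.32·0.74745·0.95 = 27.92 lb·in
chain 83/17 = 4.8824 → τ = 27.92·4.8824·0.94 = 128.14 lb·in
gear mesh 145/20 = 7.25 → τ = 128.14·7.25·0.98 = 910.42 lb·in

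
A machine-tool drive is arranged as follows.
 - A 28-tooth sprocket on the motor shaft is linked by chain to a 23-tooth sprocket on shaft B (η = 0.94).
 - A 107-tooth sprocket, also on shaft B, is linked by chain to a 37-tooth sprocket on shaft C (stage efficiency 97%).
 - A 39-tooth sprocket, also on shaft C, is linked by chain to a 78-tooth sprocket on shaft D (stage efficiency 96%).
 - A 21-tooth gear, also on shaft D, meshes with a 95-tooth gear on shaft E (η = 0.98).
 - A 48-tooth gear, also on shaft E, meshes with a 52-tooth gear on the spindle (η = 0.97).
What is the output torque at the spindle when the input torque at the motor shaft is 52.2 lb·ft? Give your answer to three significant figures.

Chain: ratio = 23/28 = 0.82143; torque at shaft B = 52.2 × 0.82143 × 0.94 = 40.306 lb·ft.
Chain: ratio = 37/107 = 0.34579; torque at shaft C = 40.306 × 0.34579 × 0.97 = 13.519 lb·ft.
Chain: ratio = 78/39 = 2; torque at shaft D = 13.519 × 2 × 0.96 = 25.957 lb·ft.
Gear mesh: ratio = 95/21 = 4.5238; torque at shaft E = 25.957 × 4.5238 × 0.98 = 115.08 lb·ft.
Gear mesh: ratio = 52/48 = 1.0833; torque at the spindle = 115.08 × 1.0833 × 0.97 = 120.93 lb·ft.

121 lb·ft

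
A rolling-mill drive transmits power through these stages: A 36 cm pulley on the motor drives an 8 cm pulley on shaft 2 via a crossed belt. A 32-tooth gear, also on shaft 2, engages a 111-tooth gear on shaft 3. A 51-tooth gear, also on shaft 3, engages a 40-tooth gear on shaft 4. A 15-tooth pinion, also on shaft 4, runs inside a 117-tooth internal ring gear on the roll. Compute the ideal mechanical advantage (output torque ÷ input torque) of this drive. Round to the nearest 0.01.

4.72

Each stage contributes driven/driver: belt 8/36 = 0.22222, gear mesh 111/32 = 3.4688, gear mesh 40/51 = 0.78431, internal gear 117/15 = 7.8.
Overall: 0.22222 × 3.4688 × 0.78431 × 7.8 = 4.7157.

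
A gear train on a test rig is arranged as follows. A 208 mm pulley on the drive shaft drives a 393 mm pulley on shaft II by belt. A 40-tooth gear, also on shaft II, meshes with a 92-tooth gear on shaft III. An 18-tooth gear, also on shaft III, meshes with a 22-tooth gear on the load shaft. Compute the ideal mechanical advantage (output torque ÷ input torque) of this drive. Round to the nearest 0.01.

5.31

Each stage contributes driven/driver: belt 393/208 = 1.8894, gear mesh 92/40 = 2.3, gear mesh 22/18 = 1.2222.
Overall: 1.8894 × 2.3 × 1.2222 = 5.3114.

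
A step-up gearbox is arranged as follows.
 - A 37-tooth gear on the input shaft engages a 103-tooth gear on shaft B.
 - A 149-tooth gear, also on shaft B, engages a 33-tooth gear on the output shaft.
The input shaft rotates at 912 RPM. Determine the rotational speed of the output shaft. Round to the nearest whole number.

1479 RPM

Gear mesh: ratio = 103/37 = 2.7838, so shaft B turns at 912 / 2.7838 = 327.61 RPM.
Gear mesh: ratio = 33/149 = 0.22148, so the output shaft turns at 327.61 / 0.22148 = 1479.2 RPM.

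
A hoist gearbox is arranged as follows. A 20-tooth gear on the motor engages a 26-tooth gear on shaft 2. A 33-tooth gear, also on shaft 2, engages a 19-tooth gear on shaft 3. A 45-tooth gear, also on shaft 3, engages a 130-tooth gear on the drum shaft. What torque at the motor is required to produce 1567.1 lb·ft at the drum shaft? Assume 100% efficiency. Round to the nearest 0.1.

Overall ratio R = 1.3 × 0.57576 × 2.8889 = 2.1623.
Input torque = output torque / R = 1567.1 / 2.1623 = 724.74 lb·ft.

724.7 lb·ft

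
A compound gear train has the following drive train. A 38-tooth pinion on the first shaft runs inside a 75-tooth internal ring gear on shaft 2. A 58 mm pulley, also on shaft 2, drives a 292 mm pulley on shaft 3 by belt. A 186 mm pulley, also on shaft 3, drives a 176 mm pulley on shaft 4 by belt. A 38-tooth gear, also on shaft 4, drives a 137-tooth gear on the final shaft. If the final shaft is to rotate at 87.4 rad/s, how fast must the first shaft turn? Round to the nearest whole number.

Overall ratio R = 1.9737 × 5.0345 × 0.94624 × 3.6053 = 33.898.
Required input speed = output speed × R = 87.4 × 33.898 = 2962.7 rad/s.

2963 rad/s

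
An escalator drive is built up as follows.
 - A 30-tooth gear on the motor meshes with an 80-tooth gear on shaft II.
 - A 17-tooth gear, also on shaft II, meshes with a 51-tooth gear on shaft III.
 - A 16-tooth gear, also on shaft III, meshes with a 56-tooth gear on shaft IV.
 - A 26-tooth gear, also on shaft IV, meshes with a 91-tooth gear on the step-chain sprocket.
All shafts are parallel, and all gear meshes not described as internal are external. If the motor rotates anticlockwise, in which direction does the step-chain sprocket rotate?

anticlockwise

the motor → shaft II: external mesh, 1 reversal → CW.
shaft II → shaft III: external mesh, 1 reversal → CCW.
shaft III → shaft IV: external mesh, 1 reversal → CW.
shaft IV → the step-chain sprocket: external mesh, 1 reversal → CCW.
4 reversals in total — an even number — so the step-chain sprocket turns the same way as the motor.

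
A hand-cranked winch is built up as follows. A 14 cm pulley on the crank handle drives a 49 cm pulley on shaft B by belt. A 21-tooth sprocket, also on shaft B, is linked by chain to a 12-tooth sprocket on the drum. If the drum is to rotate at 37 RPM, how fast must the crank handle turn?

Overall ratio R = 3.5 × 0.57143 = 2.
Required input speed = output speed × R = 37 × 2 = 74 RPM.

74 RPM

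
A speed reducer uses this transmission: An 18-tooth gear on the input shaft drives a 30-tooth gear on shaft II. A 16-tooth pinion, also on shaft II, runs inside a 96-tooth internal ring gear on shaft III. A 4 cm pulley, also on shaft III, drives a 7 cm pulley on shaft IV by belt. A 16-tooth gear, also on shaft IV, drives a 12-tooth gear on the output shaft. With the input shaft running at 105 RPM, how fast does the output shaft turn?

the input shaft → shaft II (gear mesh, 30/18): 105 ÷ 1.6667 = 63 RPM
shaft II → shaft III (internal gear, 96/16): 63 ÷ 6 = 10.5 RPM
shaft III → shaft IV (belt, 7/4): 10.5 ÷ 1.75 = 6 RPM
shaft IV → the output shaft (gear mesh, 12/16): 6 ÷ 0.75 = 8 RPM

8 RPM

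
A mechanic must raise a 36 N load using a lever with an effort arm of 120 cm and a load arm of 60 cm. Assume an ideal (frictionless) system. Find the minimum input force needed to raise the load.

Lever MA = effort arm / load arm = 120/60 = 2.
Effort = load / MA = 36 / 2 = 18 N.

18 N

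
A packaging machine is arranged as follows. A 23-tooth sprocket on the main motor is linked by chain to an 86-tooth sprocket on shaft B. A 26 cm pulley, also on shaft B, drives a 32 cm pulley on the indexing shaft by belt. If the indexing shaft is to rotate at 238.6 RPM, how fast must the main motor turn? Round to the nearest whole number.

1098 RPM

Overall ratio R = 3.7391 × 1.2308 = 4.602.
Required input speed = output speed × R = 238.6 × 4.602 = 1098 RPM.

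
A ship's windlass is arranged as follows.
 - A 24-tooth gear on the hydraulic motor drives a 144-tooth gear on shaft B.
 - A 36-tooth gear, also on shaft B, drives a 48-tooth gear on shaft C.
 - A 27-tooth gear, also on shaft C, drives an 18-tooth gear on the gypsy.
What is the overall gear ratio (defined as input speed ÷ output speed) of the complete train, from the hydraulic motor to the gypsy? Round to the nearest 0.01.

Each stage contributes driven/driver: gear mesh 144/24 = 6, gear mesh 48/36 = 1.3333, gear mesh 18/27 = 0.66667.
Overall: 6 × 1.3333 × 0.66667 = 5.3333.

5.33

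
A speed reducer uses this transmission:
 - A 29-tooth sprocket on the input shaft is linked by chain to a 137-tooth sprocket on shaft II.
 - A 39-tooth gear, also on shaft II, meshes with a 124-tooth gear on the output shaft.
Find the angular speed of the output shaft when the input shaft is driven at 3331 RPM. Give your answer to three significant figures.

the input shaft → shaft II (chain, 137/29): 3331 ÷ 4.7241 = 705.1 RPM
shaft II → the output shaft (gear mesh, 124/39): 705.1 ÷ 3.1795 = 221.77 RPM

222 RPM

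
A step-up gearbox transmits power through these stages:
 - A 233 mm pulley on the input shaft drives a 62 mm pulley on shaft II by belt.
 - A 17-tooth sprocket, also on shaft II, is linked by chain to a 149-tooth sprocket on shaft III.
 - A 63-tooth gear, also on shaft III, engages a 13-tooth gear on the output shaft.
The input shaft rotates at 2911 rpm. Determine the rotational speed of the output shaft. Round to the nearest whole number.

6049 rpm

the input shaft → shaft II (belt, 62/233): 2911 ÷ 0.26609 = 10940 rpm
shaft II → shaft III (chain, 149/17): 10940 ÷ 8.7647 = 1248.2 rpm
shaft III → the output shaft (gear mesh, 13/63): 1248.2 ÷ 0.20635 = 6048.8 rpm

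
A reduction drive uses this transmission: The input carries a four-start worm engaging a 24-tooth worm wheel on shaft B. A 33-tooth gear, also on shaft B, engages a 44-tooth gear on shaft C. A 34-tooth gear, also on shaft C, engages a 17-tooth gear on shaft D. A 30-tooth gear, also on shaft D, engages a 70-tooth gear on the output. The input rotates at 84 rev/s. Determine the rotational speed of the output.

Worm: ratio = 24/4 = 6, so shaft B turns at 84 / 6 = 14 rev/s.
Gear mesh: ratio = 44/33 = 1.3333, so shaft C turns at 14 / 1.3333 = 10.5 rev/s.
Gear mesh: ratio = 17/34 = 0.5, so shaft D turns at 10.5 / 0.5 = 21 rev/s.
Gear mesh: ratio = 70/30 = 2.3333, so the output turns at 21 / 2.3333 = 9 rev/s.

9 rev/s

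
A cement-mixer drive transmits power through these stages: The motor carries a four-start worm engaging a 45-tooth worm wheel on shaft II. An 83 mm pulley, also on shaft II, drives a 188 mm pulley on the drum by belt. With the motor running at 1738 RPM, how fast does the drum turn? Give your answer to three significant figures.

the motor → shaft II (worm, 45/4): 1738 ÷ 11.25 = 154.49 RPM
shaft II → the drum (belt, 188/83): 154.49 ÷ 2.2651 = 68.205 RPM

68.2 RPM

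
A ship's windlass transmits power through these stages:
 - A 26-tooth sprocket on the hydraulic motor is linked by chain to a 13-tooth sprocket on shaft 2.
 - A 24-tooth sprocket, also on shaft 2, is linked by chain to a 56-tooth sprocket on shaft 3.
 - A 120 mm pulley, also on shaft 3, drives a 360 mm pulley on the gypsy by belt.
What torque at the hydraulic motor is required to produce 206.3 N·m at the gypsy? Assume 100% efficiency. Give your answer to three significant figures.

58.9 N·m

Overall ratio R = 0.5 × 2.3333 × 3 = 3.5.
Input torque = output torque / R = 206.3 / 3.5 = 58.943 N·m.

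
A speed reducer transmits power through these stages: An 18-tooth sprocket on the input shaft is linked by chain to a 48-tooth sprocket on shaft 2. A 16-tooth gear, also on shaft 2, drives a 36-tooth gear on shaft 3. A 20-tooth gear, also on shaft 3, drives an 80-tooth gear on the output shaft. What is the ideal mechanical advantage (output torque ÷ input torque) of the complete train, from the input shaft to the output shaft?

Each stage contributes driven/driver: chain 48/18 = 2.6667, gear mesh 36/16 = 2.25, gear mesh 80/20 = 4.
Overall: 2.6667 × 2.25 × 4 = 24.

24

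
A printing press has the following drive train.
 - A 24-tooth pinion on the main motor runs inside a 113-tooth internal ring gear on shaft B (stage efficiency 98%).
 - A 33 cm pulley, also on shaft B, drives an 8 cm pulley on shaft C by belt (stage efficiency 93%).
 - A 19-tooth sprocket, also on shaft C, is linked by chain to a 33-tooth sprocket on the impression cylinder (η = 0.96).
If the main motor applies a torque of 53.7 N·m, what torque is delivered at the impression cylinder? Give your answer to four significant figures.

After the internal gear (113/24): 53.7 × 4.7083 × 0.98 = 247.78 N·m
After the belt (8/33): 247.78 × 0.24242 × 0.93 = 55.863 N·m
After the chain (33/19): 55.863 × 1.7368 × 0.96 = 93.145 N·m

93.14 N·m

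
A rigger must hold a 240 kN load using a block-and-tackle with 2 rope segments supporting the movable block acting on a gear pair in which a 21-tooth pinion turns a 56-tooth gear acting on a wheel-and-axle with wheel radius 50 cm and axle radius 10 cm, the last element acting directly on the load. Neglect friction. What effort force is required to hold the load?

Block-and-tackle MA = number of supporting rope parts = 2.
Gear pair MA = 56/21 = 2.6667.
Wheel-and-axle MA = R/r = 50/10 = 5.
Combined ideal MA = 2 × 2.6667 × 5 = 26.667.
Effort = load / MA = 240 / 26.667 = 9 kN.

9 kN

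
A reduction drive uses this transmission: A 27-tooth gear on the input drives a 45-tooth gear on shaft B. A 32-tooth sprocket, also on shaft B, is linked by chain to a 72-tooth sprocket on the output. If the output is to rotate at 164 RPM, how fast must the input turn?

615 RPM

Overall ratio R = 1.6667 × 2.25 = 3.75.
Required input speed = output speed × R = 164 × 3.75 = 615 RPM.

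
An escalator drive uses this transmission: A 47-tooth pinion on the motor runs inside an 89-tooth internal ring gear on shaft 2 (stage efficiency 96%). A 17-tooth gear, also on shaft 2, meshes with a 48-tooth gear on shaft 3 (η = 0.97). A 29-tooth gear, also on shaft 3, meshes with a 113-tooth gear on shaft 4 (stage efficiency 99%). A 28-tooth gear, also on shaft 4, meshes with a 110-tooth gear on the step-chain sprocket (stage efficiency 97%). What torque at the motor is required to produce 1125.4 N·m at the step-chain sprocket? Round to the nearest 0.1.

15.4 N·m

Overall ratio R = 1.8936 × 2.8235 × 3.8966 × 3.9286 = 81.846; overall efficiency η = 0.96 × 0.97 × 0.99 × 0.97 = 0.8942.
Input torque = output torque / (R × η) = 1125.4 / (81.846 × 0.8942) = 15.376 N·m.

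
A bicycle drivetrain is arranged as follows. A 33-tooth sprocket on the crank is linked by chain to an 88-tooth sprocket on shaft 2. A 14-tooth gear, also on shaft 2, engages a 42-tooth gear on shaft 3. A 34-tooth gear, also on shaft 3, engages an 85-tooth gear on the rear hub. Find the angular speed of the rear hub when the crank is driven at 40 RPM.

the crank → shaft 2 (chain, 88/33): 40 ÷ 2.6667 = 15 RPM
shaft 2 → shaft 3 (gear mesh, 42/14): 15 ÷ 3 = 5 RPM
shaft 3 → the rear hub (gear mesh, 85/34): 5 ÷ 2.5 = 2 RPM

2 RPM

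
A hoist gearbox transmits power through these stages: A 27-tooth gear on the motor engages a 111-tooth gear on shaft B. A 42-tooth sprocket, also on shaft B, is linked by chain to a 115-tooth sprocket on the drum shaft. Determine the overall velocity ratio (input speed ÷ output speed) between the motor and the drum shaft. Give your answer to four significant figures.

Each stage contributes driven/driver: gear mesh 111/27 = 4.1111, chain 115/42 = 2.7381.
Overall: 4.1111 × 2.7381 = 11.257.

11.26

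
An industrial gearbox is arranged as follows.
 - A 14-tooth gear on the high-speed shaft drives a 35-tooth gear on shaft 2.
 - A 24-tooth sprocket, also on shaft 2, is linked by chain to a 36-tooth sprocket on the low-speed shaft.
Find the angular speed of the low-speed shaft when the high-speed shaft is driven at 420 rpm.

gear mesh 35/14 = 2.5 → 420/2.5 = 168 rpm
chain 36/24 = 1.5 → 168/1.5 = 112 rpm

112 rpm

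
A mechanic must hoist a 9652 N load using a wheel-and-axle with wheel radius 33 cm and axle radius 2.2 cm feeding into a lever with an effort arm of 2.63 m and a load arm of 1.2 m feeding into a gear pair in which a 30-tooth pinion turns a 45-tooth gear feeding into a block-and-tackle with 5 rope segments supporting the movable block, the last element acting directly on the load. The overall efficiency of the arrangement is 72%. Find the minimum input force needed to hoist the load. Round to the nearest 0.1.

Wheel-and-axle MA = R/r = 33/2.2 = 15.
Lever MA = effort arm / load arm = 2.63/1.2 = 2.1917.
Gear pair MA = 45/30 = 1.5.
Block-and-tackle MA = number of supporting rope parts = 5.
Combined ideal MA = 15 × 2.1917 × 1.5 × 5 = 246.56.
Actual MA = 246.56 × 0.72 = 177.53.
Effort = load / actual MA = 9652 / 177.53 = 54.37 N.

54.4 N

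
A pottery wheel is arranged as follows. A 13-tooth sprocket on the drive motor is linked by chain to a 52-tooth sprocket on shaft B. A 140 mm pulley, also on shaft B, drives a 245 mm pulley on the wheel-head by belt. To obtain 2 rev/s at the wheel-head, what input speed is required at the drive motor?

14 rev/s

Overall ratio R = 4 × 1.75 = 7.
Required input speed = output speed × R = 2 × 7 = 14 rev/s.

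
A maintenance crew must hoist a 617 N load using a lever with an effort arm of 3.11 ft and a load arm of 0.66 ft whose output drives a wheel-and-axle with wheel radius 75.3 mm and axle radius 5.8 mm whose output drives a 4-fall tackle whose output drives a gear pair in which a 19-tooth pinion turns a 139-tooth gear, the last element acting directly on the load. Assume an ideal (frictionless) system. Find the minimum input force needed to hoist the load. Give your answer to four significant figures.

0.3447 N

Lever MA = effort arm / load arm = 3.11/0.66 = 4.7121.
Wheel-and-axle MA = R/r = 75.3/5.8 = 12.983.
Block-and-tackle MA = number of supporting rope parts = 4.
Gear pair MA = 139/19 = 7.3158.
Combined ideal MA = 4.7121 × 12.983 × 4 × 7.3158 = 1790.2.
Effort = load / MA = 617 / 1790.2 = 0.34465 N.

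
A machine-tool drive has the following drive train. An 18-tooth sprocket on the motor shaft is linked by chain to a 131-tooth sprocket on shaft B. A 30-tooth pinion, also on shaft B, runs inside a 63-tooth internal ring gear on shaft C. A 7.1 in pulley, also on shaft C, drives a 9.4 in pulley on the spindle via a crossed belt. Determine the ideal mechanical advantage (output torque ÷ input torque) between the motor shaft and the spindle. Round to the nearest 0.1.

20.2

Each stage contributes driven/driver: chain 131/18 = 7.2778, internal gear 63/30 = 2.1, belt 9.4/7.1 = 1.3239.
Overall: 7.2778 × 2.1 × 1.3239 = 20.234.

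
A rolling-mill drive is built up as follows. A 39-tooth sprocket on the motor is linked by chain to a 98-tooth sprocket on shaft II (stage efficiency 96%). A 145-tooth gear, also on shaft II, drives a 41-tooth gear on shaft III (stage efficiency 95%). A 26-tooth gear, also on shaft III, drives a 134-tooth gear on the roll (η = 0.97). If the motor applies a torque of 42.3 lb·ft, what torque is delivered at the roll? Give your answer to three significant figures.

137 lb·ft

Chain: ratio = 98/39 = 2.5128; torque at shaft II = 42.3 × 2.5128 × 0.96 = 102.04 lb·ft.
Gear mesh: ratio = 41/145 = 0.28276; torque at shaft III = 102.04 × 0.28276 × 0.95 = 27.41 lb·ft.
Gear mesh: ratio = 134/26 = 5.1538; torque at the roll = 27.41 × 5.1538 × 0.97 = 137.03 lb·ft.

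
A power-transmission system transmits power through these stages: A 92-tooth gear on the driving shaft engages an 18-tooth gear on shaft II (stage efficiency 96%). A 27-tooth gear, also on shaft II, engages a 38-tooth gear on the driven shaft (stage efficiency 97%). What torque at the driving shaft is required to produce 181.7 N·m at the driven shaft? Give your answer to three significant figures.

Overall ratio R = 0.19565 × 1.4074 = 0.27536; overall efficiency η = 0.96 × 0.97 = 0.9312.
Input torque = output torque / (R × η) = 181.7 / (0.27536 × 0.9312) = 708.61 N·m.

709 N·m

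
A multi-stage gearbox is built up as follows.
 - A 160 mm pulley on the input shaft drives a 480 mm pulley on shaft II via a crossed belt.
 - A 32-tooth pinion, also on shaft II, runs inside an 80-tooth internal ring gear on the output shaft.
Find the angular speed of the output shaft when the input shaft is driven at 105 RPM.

14 RPM

Belt: ratio = 480/160 = 3, so shaft II turns at 105 / 3 = 35 RPM.
Internal gear: ratio = 80/32 = 2.5, so the output shaft turns at 35 / 2.5 = 14 RPM.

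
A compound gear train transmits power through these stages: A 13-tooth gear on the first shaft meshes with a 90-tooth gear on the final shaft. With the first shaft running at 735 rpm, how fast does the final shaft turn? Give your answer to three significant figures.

gear mesh 90/13 = 6.9231 → 735/6.9231 = 106.17 rpm

106 rpm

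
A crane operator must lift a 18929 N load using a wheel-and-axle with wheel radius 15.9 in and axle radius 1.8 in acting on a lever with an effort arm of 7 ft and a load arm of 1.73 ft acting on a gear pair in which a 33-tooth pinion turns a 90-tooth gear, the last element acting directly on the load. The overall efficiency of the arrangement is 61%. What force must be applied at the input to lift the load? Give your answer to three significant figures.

Wheel-and-axle MA = R/r = 15.9/1.8 = 8.8333.
Lever MA = effort arm / load arm = 7/1.73 = 4.0462.
Gear pair MA = 90/33 = 2.7273.
Combined ideal MA = 8.8333 × 4.0462 × 2.7273 = 97.478.
Actual MA = 97.478 × 0.61 = 59.461.
Effort = load / actual MA = 18929 / 59.461 = 318.34 N.

318 N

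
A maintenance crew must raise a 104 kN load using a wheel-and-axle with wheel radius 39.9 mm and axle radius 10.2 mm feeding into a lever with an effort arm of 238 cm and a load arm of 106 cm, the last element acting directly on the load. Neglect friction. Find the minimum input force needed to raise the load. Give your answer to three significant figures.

11.8 kN

Wheel-and-axle MA = R/r = 39.9/10.2 = 3.9118.
Lever MA = effort arm / load arm = 238/106 = 2.2453.
Combined ideal MA = 3.9118 × 2.2453 = 8.783.
Effort = load / MA = 104 / 8.783 = 11.841 kN.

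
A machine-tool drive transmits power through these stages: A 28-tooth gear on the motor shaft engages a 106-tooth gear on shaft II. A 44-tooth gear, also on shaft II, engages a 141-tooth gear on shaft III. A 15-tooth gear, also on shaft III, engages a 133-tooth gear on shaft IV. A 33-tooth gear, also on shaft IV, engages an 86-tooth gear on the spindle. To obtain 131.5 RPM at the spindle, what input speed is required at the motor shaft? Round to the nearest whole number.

Overall ratio R = 3.7857 × 3.2045 × 8.8667 × 2.6061 = 280.32.
Required input speed = output speed × R = 131.5 × 280.32 = 36863 RPM.

36863 RPM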